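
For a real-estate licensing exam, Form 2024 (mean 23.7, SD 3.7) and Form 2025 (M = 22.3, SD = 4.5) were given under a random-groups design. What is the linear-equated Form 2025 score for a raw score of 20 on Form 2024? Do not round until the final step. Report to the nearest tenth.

Linear equating: y = (SD_Y/SD_X)(x − M_X) + M_Y
y = (4.5/3.7)(20 − 23.7) + 22.3
y = 1.216216 × -3.7 + 22.3 = -4.5000 + 22.3 = 17.8

17.8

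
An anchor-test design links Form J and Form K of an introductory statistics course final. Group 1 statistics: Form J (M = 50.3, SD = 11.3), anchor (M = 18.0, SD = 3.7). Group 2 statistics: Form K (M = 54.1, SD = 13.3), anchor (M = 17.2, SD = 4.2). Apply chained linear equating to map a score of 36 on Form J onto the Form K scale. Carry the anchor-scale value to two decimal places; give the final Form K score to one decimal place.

Form J → anchor (Group 1): v = (3.7/11.3)(36 − 50.3) + 18.0 = 13.32
anchor → Form K (Group 2): y = (13.3/4.2)(13.32 − 17.2) + 54.1 = 41.8

41.8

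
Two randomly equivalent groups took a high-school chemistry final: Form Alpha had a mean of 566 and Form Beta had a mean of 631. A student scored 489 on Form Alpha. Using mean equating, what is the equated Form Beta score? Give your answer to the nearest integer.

Mean equating: y = x + (M_Y − M_X) = 489 + (631 − 566) = 554

554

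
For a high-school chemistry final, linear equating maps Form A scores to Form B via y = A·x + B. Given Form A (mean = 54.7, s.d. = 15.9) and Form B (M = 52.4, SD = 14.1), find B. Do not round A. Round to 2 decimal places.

A = SD_Y / SD_X = 14.1 / 15.9 = 0.886792
B = M_Y − A·M_X = 52.4 − 0.886792 × 54.7 = 3.89

3.89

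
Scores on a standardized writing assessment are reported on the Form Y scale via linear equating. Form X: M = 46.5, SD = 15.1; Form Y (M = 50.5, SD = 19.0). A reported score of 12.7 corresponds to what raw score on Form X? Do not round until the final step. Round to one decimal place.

Invert y = (SD_Y/SD_X)(x − M_X) + M_Y:
x = (SD_X/SD_Y)(y − M_Y) + M_X = (15.1/19.0)(12.7 − 50.5) + 46.5
x = 0.794737 × -37.800 + 46.5 = 16.5

16.5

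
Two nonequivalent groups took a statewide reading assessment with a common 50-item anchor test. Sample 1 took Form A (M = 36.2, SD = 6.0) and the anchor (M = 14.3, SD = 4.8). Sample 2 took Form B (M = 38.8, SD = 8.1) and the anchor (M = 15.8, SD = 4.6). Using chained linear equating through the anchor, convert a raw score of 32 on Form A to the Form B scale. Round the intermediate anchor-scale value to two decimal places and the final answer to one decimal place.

30.2

Form A → anchor (Sample 1): v = (4.8/6.0)(32 − 36.2) + 14.3 = 10.94
anchor → Form B (Sample 2): y = (8.1/4.6)(10.94 − 15.8) + 38.8 = 30.2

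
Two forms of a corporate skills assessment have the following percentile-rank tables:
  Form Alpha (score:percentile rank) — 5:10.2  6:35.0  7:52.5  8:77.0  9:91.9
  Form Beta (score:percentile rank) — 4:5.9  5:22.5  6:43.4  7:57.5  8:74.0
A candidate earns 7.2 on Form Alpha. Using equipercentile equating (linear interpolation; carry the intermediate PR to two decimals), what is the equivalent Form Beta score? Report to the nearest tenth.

PR of 7.2 on Form Alpha: 52.5 + (7.2 − 7)/(8 − 7) × (77.0 − 52.5) = 57.40
On Form Beta, PR 57.40 falls between score 6 (PR 43.4) and 7 (PR 57.5).
Interpolate: 6 + (57.40 − 43.4)/(57.5 − 43.4) × (7 − 6) = 7.0

7.0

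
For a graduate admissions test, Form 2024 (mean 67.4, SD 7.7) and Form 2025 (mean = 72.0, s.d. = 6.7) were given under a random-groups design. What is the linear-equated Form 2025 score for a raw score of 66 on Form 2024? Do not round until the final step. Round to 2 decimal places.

Linear equating: y = (SD_Y/SD_X)(x − M_X) + M_Y
y = (6.7/7.7)(66 − 67.4) + 72.0
y = 0.870130 × -1.4 + 72.0 = -1.2182 + 72.0 = 70.78

70.78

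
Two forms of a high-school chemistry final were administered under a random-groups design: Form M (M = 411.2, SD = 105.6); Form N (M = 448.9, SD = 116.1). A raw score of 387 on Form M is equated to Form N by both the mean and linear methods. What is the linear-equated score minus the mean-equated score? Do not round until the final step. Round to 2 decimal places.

Mean-equated: 387 + (448.9 − 411.2) = 424.70
Linear-equated: (116.1/105.6)(387 − 411.2) + 448.9 = 422.294
Difference = 422.294 − 424.70 = -2.41

-2.41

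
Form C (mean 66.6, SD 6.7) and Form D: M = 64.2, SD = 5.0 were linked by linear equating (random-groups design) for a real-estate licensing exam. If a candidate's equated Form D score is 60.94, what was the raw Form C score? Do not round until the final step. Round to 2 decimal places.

Invert y = (SD_Y/SD_X)(x − M_X) + M_Y:
x = (SD_X/SD_Y)(y − M_Y) + M_X = (6.7/5.0)(60.94 − 64.2) + 66.6
x = 1.340000 × -3.260 + 66.6 = 62.23

62.23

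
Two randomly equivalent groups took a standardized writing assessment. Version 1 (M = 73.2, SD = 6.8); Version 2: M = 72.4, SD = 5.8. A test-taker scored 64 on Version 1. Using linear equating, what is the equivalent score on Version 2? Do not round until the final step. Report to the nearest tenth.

Linear equating: y = (SD_Y/SD_X)(x − M_X) + M_Y
y = (5.8/6.8)(64 − 73.2) + 72.4
y = 0.852941 × -9.2 + 72.4 = -7.8471 + 72.4 = 64.6

64.6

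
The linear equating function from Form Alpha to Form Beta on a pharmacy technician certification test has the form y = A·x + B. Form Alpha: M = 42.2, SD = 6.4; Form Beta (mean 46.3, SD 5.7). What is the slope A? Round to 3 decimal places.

0.891

A = SD_Y / SD_X = 5.7 / 6.4 = 0.891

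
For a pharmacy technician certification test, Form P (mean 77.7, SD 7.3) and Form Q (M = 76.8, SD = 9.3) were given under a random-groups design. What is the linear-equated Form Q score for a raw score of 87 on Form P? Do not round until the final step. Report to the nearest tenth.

Linear equating: y = (SD_Y/SD_X)(x − M_X) + M_Y
y = (9.3/7.3)(87 − 77.7) + 76.8
y = 1.273973 × 9.3 + 76.8 = 11.8479 + 76.8 = 88.6

88.6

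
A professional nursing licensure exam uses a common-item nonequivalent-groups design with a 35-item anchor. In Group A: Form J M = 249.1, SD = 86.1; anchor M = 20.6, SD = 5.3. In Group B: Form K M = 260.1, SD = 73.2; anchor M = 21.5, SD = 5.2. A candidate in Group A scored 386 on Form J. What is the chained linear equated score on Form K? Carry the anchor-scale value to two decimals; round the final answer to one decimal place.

366.1

Form J → anchor (Group A): v = (5.3/86.1)(386 − 249.1) + 20.6 = 29.03
anchor → Form K (Group B): y = (73.2/5.2)(29.03 − 21.5) + 260.1 = 366.1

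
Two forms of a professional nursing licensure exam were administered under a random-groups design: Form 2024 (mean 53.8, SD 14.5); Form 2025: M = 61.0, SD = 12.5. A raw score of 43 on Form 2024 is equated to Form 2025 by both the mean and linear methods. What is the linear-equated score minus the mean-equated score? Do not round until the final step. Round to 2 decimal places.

1.49

Mean-equated: 43 + (61.0 − 53.8) = 50.20
Linear-equated: (12.5/14.5)(43 − 53.8) + 61.0 = 51.690
Difference = 51.690 − 50.20 = 1.49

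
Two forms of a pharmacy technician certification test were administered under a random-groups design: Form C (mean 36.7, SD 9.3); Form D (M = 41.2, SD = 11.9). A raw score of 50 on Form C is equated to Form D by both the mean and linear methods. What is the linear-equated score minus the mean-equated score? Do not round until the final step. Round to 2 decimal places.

3.72

Mean-equated: 50 + (41.2 − 36.7) = 54.50
Linear-equated: (11.9/9.3)(50 − 36.7) + 41.2 = 58.218
Difference = 58.218 − 54.50 = 3.72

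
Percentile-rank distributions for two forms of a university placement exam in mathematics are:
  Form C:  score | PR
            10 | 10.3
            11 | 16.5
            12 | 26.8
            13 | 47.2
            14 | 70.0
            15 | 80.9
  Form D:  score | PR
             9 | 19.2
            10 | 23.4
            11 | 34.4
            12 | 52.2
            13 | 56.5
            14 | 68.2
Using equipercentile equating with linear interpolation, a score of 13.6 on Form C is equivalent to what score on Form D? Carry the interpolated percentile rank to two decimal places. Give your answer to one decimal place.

13.4

PR of 13.6 on Form C: 47.2 + (13.6 − 13)/(14 − 13) × (70.0 − 47.2) = 60.88
On Form D, PR 60.88 falls between score 13 (PR 56.5) and 14 (PR 68.2).
Interpolate: 13 + (60.88 − 56.5)/(68.2 − 56.5) × (14 − 13) = 13.4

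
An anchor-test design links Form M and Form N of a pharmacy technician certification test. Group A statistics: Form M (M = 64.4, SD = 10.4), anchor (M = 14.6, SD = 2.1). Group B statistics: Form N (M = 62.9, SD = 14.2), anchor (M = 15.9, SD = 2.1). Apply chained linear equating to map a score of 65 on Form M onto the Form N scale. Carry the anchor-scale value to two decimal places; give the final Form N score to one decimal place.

54.9

Form M → anchor (Group A): v = (2.1/10.4)(65 − 64.4) + 14.6 = 14.72
anchor → Form N (Group B): y = (14.2/2.1)(14.72 − 15.9) + 62.9 = 54.9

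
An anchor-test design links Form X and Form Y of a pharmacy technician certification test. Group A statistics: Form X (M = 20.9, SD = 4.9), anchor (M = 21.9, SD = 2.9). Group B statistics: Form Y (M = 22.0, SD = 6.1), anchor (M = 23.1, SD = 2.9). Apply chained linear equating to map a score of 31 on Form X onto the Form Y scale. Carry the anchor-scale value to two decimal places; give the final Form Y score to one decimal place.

32.1

Form X → anchor (Group A): v = (2.9/4.9)(31 − 20.9) + 21.9 = 27.88
anchor → Form Y (Group B): y = (6.1/2.9)(27.88 − 23.1) + 22.0 = 32.1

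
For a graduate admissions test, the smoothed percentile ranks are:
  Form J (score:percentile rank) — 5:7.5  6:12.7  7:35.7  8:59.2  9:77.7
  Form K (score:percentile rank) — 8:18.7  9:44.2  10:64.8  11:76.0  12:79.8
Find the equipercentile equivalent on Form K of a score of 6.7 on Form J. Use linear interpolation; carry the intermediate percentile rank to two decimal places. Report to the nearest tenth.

8.4

PR of 6.7 on Form J: 12.7 + (6.7 − 6)/(7 − 6) × (35.7 − 12.7) = 28.80
On Form K, PR 28.80 falls between score 8 (PR 18.7) and 9 (PR 44.2).
Interpolate: 8 + (28.80 − 18.7)/(44.2 − 18.7) × (9 − 8) = 8.4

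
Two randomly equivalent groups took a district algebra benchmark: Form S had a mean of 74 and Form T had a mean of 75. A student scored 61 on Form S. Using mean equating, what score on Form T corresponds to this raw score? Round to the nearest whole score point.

62

Mean equating: y = x + (M_Y − M_X) = 61 + (75 − 74) = 62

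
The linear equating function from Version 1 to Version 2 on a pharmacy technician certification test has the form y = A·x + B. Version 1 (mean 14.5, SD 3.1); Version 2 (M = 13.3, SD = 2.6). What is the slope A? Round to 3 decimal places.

0.839

A = SD_Y / SD_X = 2.6 / 3.1 = 0.839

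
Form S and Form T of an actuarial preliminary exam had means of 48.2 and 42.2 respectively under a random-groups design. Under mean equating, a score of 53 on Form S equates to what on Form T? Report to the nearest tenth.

Mean equating: y = x + (M_Y − M_X) = 53 + (42.2 − 48.2) = 47.0

47.0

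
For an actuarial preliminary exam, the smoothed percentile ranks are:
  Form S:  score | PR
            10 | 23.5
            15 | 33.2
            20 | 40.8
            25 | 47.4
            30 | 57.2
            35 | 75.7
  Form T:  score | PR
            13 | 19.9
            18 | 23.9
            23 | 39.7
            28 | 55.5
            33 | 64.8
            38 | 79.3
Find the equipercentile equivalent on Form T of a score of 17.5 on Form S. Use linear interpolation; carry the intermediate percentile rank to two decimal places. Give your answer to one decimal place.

PR of 17.5 on Form S: 33.2 + (17.5 − 15)/(20 − 15) × (40.8 − 33.2) = 37.00
On Form T, PR 37.00 falls between score 18 (PR 23.9) and 23 (PR 39.7).
Interpolate: 18 + (37.00 − 23.9)/(39.7 − 23.9) × (23 − 18) = 22.1

22.1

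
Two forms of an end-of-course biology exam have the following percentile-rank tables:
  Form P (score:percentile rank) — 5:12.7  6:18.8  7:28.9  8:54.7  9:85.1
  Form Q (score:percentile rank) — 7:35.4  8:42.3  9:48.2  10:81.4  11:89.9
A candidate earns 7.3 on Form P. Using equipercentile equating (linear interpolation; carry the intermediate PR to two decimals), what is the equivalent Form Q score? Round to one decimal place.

7.2

PR of 7.3 on Form P: 28.9 + (7.3 − 7)/(8 − 7) × (54.7 − 28.9) = 36.64
On Form Q, PR 36.64 falls between score 7 (PR 35.4) and 8 (PR 42.3).
Interpolate: 7 + (36.64 − 35.4)/(42.3 − 35.4) × (8 − 7) = 7.2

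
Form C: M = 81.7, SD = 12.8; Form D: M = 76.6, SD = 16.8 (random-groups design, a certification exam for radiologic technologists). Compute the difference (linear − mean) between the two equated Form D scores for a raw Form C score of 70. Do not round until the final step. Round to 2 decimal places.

-3.66

Mean-equated: 70 + (76.6 − 81.7) = 64.90
Linear-equated: (16.8/12.8)(70 − 81.7) + 76.6 = 61.244
Difference = 61.244 − 64.90 = -3.66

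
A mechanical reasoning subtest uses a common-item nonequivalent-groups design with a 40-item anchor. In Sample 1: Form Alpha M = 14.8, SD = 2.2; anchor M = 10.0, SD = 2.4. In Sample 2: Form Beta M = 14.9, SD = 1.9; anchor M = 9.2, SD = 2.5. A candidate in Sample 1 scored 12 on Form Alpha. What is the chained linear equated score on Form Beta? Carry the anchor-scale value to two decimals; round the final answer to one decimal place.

13.2

Form Alpha → anchor (Sample 1): v = (2.4/2.2)(12 − 14.8) + 10.0 = 6.95
anchor → Form Beta (Sample 2): y = (1.9/2.5)(6.95 − 9.2) + 14.9 = 13.2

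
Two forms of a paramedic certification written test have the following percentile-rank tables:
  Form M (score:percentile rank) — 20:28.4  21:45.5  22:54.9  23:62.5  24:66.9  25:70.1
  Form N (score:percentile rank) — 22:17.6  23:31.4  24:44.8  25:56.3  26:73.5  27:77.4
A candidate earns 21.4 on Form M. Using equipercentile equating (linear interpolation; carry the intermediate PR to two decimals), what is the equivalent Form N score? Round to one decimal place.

PR of 21.4 on Form M: 45.5 + (21.4 − 21)/(22 − 21) × (54.9 − 45.5) = 49.26
On Form N, PR 49.26 falls between score 24 (PR 44.8) and 25 (PR 56.3).
Interpolate: 24 + (49.26 − 44.8)/(56.3 − 44.8) × (25 − 24) = 24.4

24.4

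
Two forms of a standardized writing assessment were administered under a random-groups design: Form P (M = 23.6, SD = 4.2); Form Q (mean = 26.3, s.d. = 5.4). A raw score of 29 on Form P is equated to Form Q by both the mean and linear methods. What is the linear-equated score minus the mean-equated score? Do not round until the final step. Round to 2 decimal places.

1.54

Mean-equated: 29 + (26.3 − 23.6) = 31.70
Linear-equated: (5.4/4.2)(29 − 23.6) + 26.3 = 33.243
Difference = 33.243 − 31.70 = 1.54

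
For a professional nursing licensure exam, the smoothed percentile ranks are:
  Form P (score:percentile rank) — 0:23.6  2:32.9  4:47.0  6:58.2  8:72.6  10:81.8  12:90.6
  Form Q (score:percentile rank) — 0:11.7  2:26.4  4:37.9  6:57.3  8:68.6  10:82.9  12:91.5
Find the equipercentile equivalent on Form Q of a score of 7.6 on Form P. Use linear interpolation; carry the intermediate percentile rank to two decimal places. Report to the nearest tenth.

PR of 7.6 on Form P: 58.2 + (7.6 − 6)/(8 − 6) × (72.6 − 58.2) = 69.72
On Form Q, PR 69.72 falls between score 8 (PR 68.6) and 10 (PR 82.9).
Interpolate: 8 + (69.72 − 68.6)/(82.9 − 68.6) × (10 − 8) = 8.2

8.2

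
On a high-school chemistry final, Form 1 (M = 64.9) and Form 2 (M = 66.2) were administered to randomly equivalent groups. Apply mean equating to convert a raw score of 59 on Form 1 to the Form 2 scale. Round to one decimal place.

60.3

Mean equating: y = x + (M_Y − M_X) = 59 + (66.2 − 64.9) = 60.3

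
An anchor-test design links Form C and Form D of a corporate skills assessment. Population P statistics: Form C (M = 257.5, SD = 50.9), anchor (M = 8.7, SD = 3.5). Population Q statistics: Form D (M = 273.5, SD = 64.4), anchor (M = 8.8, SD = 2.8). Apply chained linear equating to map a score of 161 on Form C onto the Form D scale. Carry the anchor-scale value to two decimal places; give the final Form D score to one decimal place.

Form C → anchor (Population P): v = (3.5/50.9)(161 − 257.5) + 8.7 = 2.06
anchor → Form D (Population Q): y = (64.4/2.8)(2.06 − 8.8) + 273.5 = 118.5

118.5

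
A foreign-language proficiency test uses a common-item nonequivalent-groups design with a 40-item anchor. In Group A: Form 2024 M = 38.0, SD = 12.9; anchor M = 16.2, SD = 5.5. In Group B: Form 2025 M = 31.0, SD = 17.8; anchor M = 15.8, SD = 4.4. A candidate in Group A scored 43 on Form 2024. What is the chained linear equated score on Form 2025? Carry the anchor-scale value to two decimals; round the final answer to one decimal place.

Form 2024 → anchor (Group A): v = (5.5/12.9)(43 − 38.0) + 16.2 = 18.33
anchor → Form 2025 (Group B): y = (17.8/4.4)(18.33 − 15.8) + 31.0 = 41.2

41.2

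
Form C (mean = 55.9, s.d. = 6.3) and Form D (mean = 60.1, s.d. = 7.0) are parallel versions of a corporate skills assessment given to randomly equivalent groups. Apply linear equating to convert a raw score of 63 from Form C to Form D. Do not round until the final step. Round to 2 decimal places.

67.99

Linear equating: y = (SD_Y/SD_X)(x − M_X) + M_Y
y = (7.0/6.3)(63 − 55.9) + 60.1
y = 1.111111 × 7.1 + 60.1 = 7.8889 + 60.1 = 67.99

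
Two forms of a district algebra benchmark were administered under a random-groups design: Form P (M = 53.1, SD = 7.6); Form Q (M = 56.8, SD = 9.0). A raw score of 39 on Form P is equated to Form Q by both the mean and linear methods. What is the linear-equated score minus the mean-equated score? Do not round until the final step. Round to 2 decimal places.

Mean-equated: 39 + (56.8 − 53.1) = 42.70
Linear-equated: (9.0/7.6)(39 − 53.1) + 56.8 = 40.103
Difference = 40.103 − 42.70 = -2.60

-2.60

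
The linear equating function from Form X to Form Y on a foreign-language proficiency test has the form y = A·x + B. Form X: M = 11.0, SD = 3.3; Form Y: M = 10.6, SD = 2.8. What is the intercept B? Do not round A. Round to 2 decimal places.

1.27

A = SD_Y / SD_X = 2.8 / 3.3 = 0.848485
B = M_Y − A·M_X = 10.6 − 0.848485 × 11.0 = 1.27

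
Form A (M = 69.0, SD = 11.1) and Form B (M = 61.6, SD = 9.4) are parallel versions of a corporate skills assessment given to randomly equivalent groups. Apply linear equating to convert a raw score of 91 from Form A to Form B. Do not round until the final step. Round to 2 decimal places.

Linear equating: y = (SD_Y/SD_X)(x − M_X) + M_Y
y = (9.4/11.1)(91 − 69.0) + 61.6
y = 0.846847 × 22.0 + 61.6 = 18.6306 + 61.6 = 80.23

80.23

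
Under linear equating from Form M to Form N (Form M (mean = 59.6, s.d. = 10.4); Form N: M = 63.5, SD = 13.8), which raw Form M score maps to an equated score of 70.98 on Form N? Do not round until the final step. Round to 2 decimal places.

Invert y = (SD_Y/SD_X)(x − M_X) + M_Y:
x = (SD_X/SD_Y)(y − M_Y) + M_X = (10.4/13.8)(70.98 − 63.5) + 59.6
x = 0.753623 × 7.480 + 59.6 = 65.24

65.24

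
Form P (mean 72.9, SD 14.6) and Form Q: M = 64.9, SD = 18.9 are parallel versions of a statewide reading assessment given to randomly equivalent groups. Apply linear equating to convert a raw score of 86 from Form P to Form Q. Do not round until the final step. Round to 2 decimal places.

81.86

Linear equating: y = (SD_Y/SD_X)(x − M_X) + M_Y
y = (18.9/14.6)(86 − 72.9) + 64.9
y = 1.294521 × 13.1 + 64.9 = 16.9582 + 64.9 = 81.86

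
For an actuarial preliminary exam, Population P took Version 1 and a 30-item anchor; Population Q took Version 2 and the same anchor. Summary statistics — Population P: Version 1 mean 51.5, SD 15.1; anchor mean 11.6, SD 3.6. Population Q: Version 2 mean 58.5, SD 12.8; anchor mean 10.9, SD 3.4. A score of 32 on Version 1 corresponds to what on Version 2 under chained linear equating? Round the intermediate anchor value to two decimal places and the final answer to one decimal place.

Version 1 → anchor (Population P): v = (3.6/15.1)(32 − 51.5) + 11.6 = 6.95
anchor → Version 2 (Population Q): y = (12.8/3.4)(6.95 − 10.9) + 58.5 = 43.6

43.6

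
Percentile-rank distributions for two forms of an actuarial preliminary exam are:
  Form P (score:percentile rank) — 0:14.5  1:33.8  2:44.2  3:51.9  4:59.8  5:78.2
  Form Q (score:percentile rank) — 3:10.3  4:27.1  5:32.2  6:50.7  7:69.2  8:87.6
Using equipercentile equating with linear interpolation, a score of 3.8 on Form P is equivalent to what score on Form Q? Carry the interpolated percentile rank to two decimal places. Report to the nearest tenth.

6.4

PR of 3.8 on Form P: 51.9 + (3.8 − 3)/(4 − 3) × (59.8 − 51.9) = 58.22
On Form Q, PR 58.22 falls between score 6 (PR 50.7) and 7 (PR 69.2).
Interpolate: 6 + (58.22 − 50.7)/(69.2 − 50.7) × (7 − 6) = 6.4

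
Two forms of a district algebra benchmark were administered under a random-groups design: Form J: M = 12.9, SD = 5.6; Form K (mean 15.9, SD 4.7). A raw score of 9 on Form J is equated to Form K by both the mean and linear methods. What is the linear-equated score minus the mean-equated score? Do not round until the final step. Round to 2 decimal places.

Mean-equated: 9 + (15.9 − 12.9) = 12.00
Linear-equated: (4.7/5.6)(9 − 12.9) + 15.9 = 12.627
Difference = 12.627 − 12.00 = 0.63

0.63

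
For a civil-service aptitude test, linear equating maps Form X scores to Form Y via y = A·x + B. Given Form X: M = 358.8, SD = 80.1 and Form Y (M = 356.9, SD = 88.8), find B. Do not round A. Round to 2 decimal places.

A = SD_Y / SD_X = 88.8 / 80.1 = 1.108614
B = M_Y − A·M_X = 356.9 − 1.108614 × 358.8 = -40.87

-40.87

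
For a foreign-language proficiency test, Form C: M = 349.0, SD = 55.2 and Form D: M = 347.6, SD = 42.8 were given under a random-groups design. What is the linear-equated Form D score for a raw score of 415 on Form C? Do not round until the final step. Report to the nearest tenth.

398.8

Linear equating: y = (SD_Y/SD_X)(x − M_X) + M_Y
y = (42.8/55.2)(415 − 349.0) + 347.6
y = 0.775362 × 66.0 + 347.6 = 51.1739 + 347.6 = 398.8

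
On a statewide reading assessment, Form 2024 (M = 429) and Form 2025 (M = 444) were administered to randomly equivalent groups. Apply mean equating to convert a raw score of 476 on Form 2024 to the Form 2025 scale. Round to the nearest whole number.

Mean equating: y = x + (M_Y − M_X) = 476 + (444 − 429) = 491

491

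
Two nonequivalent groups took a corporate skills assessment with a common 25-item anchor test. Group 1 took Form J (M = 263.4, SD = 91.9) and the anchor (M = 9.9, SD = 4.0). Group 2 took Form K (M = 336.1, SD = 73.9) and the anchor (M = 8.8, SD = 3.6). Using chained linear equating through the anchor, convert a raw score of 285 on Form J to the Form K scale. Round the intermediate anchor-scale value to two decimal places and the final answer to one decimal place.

Form J → anchor (Group 1): v = (4.0/91.9)(285 − 263.4) + 9.9 = 10.84
anchor → Form K (Group 2): y = (73.9/3.6)(10.84 − 8.8) + 336.1 = 378.0

378.0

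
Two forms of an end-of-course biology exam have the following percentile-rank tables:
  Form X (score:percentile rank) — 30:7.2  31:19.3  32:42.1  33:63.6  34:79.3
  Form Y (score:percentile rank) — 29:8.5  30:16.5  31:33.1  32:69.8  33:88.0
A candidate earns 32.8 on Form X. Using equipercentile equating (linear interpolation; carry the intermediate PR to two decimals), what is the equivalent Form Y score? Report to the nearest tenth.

31.7

PR of 32.8 on Form X: 42.1 + (32.8 − 32)/(33 − 32) × (63.6 − 42.1) = 59.30
On Form Y, PR 59.30 falls between score 31 (PR 33.1) and 32 (PR 69.8).
Interpolate: 31 + (59.30 − 33.1)/(69.8 − 33.1) × (32 − 31) = 31.7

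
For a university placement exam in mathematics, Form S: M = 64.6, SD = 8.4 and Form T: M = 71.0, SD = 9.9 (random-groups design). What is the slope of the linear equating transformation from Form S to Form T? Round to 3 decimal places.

1.179

A = SD_Y / SD_X = 9.9 / 8.4 = 1.179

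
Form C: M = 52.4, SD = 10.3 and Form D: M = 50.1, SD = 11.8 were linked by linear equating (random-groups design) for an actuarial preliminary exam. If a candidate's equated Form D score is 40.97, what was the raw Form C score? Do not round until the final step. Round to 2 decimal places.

Invert y = (SD_Y/SD_X)(x − M_X) + M_Y:
x = (SD_X/SD_Y)(y − M_Y) + M_X = (10.3/11.8)(40.97 − 50.1) + 52.4
x = 0.872881 × -9.130 + 52.4 = 44.43

44.43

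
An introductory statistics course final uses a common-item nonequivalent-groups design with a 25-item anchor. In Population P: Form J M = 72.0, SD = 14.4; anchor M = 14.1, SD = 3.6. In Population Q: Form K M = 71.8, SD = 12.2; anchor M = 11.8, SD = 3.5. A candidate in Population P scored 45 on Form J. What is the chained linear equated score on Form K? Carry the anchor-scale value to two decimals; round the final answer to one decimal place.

Form J → anchor (Population P): v = (3.6/14.4)(45 − 72.0) + 14.1 = 7.35
anchor → Form K (Population Q): y = (12.2/3.5)(7.35 − 11.8) + 71.8 = 56.3

56.3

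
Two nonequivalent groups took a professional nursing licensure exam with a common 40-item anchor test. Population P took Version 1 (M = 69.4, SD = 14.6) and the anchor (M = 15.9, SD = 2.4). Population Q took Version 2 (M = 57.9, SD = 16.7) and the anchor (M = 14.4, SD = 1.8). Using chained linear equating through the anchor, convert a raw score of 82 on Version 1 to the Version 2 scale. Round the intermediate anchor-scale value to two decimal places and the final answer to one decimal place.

Version 1 → anchor (Population P): v = (2.4/14.6)(82 − 69.4) + 15.9 = 17.97
anchor → Version 2 (Population Q): y = (16.7/1.8)(17.97 − 14.4) + 57.9 = 91.0

91.0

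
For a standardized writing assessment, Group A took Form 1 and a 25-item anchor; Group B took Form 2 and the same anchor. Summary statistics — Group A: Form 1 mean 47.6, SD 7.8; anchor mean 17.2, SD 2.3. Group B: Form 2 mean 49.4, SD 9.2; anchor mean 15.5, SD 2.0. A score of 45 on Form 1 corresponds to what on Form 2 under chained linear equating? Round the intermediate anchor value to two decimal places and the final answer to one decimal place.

53.7

Form 1 → anchor (Group A): v = (2.3/7.8)(45 − 47.6) + 17.2 = 16.43
anchor → Form 2 (Group B): y = (9.2/2.0)(16.43 − 15.5) + 49.4 = 53.7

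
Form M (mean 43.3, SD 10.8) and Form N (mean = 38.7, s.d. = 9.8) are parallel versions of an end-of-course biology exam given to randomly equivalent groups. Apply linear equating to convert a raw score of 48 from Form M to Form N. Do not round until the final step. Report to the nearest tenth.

Linear equating: y = (SD_Y/SD_X)(x − M_X) + M_Y
y = (9.8/10.8)(48 − 43.3) + 38.7
y = 0.907407 × 4.7 + 38.7 = 4.2648 + 38.7 = 43.0

43.0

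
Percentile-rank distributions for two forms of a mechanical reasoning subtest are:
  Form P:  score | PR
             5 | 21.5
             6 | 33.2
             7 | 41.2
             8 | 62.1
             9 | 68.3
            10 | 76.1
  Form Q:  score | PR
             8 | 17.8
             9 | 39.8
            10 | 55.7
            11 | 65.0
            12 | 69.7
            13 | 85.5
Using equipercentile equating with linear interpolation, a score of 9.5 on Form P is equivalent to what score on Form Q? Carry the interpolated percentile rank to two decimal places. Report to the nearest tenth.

12.2

PR of 9.5 on Form P: 68.3 + (9.5 − 9)/(10 − 9) × (76.1 − 68.3) = 72.20
On Form Q, PR 72.20 falls between score 12 (PR 69.7) and 13 (PR 85.5).
Interpolate: 12 + (72.20 − 69.7)/(85.5 − 69.7) × (13 − 12) = 12.2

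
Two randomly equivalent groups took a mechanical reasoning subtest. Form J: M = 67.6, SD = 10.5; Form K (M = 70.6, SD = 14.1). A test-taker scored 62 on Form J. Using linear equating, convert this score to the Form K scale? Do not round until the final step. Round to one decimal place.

Linear equating: y = (SD_Y/SD_X)(x − M_X) + M_Y
y = (14.1/10.5)(62 − 67.6) + 70.6
y = 1.342857 × -5.6 + 70.6 = -7.5200 + 70.6 = 63.1

63.1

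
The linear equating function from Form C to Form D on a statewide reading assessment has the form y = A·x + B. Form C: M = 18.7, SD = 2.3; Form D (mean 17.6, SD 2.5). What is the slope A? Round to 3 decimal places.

1.087

A = SD_Y / SD_X = 2.5 / 2.3 = 1.087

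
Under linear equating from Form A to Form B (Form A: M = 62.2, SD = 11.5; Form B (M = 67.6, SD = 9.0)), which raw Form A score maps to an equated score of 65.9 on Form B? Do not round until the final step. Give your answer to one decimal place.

60.0

Invert y = (SD_Y/SD_X)(x − M_X) + M_Y:
x = (SD_X/SD_Y)(y − M_Y) + M_X = (11.5/9.0)(65.9 − 67.6) + 62.2
x = 1.277778 × -1.700 + 62.2 = 60.0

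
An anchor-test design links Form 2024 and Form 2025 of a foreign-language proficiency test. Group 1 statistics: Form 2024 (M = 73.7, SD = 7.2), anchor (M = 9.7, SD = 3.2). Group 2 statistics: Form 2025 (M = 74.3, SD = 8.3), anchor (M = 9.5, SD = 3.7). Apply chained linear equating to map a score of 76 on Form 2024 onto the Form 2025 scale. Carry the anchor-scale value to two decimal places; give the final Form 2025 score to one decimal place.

Form 2024 → anchor (Group 1): v = (3.2/7.2)(76 − 73.7) + 9.7 = 10.72
anchor → Form 2025 (Group 2): y = (8.3/3.7)(10.72 − 9.5) + 74.3 = 77.0

77.0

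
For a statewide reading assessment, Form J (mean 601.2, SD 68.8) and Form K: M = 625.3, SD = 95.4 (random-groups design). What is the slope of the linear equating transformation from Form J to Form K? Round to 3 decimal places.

A = SD_Y / SD_X = 95.4 / 68.8 = 1.387

1.387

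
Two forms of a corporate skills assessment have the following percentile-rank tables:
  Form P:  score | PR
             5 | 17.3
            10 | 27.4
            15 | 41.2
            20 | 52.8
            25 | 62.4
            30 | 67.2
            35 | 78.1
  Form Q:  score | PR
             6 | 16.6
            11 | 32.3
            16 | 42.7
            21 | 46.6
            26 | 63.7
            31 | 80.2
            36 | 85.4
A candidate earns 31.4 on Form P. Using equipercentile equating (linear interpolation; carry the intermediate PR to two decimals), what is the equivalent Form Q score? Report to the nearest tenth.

28.0

PR of 31.4 on Form P: 67.2 + (31.4 − 30)/(35 − 30) × (78.1 − 67.2) = 70.25
On Form Q, PR 70.25 falls between score 26 (PR 63.7) and 31 (PR 80.2).
Interpolate: 26 + (70.25 − 63.7)/(80.2 − 63.7) × (31 − 26) = 28.0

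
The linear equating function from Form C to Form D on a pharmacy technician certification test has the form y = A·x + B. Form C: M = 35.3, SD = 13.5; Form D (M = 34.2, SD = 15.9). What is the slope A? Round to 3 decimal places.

A = SD_Y / SD_X = 15.9 / 13.5 = 1.178

1.178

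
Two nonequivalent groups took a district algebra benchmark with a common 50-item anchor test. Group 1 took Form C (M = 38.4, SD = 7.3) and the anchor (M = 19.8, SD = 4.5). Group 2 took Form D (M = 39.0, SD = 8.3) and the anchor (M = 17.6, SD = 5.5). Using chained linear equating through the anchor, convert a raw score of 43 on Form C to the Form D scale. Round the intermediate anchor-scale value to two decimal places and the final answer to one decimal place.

46.6

Form C → anchor (Group 1): v = (4.5/7.3)(43 − 38.4) + 19.8 = 22.64
anchor → Form D (Group 2): y = (8.3/5.5)(22.64 − 17.6) + 39.0 = 46.6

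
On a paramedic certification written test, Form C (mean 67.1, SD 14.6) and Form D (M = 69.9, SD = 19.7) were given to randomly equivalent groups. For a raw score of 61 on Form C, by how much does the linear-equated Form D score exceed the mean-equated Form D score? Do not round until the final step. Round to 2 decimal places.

Mean-equated: 61 + (69.9 − 67.1) = 63.80
Linear-equated: (19.7/14.6)(61 − 67.1) + 69.9 = 61.669
Difference = 61.669 − 63.80 = -2.13

-2.13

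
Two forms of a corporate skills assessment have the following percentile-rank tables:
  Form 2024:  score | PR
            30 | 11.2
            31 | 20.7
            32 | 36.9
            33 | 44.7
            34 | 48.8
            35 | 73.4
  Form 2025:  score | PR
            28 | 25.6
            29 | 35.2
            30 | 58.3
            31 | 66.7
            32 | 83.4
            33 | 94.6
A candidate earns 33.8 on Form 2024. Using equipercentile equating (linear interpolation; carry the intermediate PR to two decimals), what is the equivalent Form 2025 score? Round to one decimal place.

PR of 33.8 on Form 2024: 44.7 + (33.8 − 33)/(34 − 33) × (48.8 − 44.7) = 47.98
On Form 2025, PR 47.98 falls between score 29 (PR 35.2) and 30 (PR 58.3).
Interpolate: 29 + (47.98 − 35.2)/(58.3 − 35.2) × (30 − 29) = 29.6

29.6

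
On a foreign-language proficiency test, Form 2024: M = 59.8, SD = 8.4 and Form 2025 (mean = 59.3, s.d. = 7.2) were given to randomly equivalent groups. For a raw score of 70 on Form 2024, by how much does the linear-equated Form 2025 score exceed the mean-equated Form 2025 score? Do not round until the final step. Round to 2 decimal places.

Mean-equated: 70 + (59.3 − 59.8) = 69.50
Linear-equated: (7.2/8.4)(70 − 59.8) + 59.3 = 68.043
Difference = 68.043 − 69.50 = -1.46

-1.46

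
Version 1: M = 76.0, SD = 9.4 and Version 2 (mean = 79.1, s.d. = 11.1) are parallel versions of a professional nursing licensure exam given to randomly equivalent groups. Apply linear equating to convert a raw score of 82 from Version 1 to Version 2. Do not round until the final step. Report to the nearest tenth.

Linear equating: y = (SD_Y/SD_X)(x − M_X) + M_Y
y = (11.1/9.4)(82 − 76.0) + 79.1
y = 1.180851 × 6.0 + 79.1 = 7.0851 + 79.1 = 86.2

86.2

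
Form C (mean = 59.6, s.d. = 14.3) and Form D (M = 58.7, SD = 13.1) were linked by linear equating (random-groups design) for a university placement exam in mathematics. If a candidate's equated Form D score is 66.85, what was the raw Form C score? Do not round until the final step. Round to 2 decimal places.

68.50

Invert y = (SD_Y/SD_X)(x − M_X) + M_Y:
x = (SD_X/SD_Y)(y − M_Y) + M_X = (14.3/13.1)(66.85 − 58.7) + 59.6
x = 1.091603 × 8.150 + 59.6 = 68.50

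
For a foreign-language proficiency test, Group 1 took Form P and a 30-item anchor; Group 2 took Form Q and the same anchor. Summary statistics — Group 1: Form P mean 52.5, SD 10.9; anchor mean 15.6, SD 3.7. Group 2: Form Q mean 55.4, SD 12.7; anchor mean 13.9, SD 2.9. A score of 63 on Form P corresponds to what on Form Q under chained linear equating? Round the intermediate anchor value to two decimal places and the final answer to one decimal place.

78.4

Form P → anchor (Group 1): v = (3.7/10.9)(63 − 52.5) + 15.6 = 19.16
anchor → Form Q (Group 2): y = (12.7/2.9)(19.16 − 13.9) + 55.4 = 78.4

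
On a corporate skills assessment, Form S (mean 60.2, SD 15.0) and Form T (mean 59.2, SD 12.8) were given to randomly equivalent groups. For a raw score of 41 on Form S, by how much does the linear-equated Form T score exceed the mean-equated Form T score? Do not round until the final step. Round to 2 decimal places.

2.82

Mean-equated: 41 + (59.2 − 60.2) = 40.00
Linear-equated: (12.8/15.0)(41 − 60.2) + 59.2 = 42.816
Difference = 42.816 − 40.00 = 2.82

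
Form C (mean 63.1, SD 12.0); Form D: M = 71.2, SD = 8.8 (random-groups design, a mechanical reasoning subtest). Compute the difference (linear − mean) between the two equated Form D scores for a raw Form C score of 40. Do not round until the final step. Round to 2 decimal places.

6.16

Mean-equated: 40 + (71.2 − 63.1) = 48.10
Linear-equated: (8.8/12.0)(40 − 63.1) + 71.2 = 54.260
Difference = 54.260 − 48.10 = 6.16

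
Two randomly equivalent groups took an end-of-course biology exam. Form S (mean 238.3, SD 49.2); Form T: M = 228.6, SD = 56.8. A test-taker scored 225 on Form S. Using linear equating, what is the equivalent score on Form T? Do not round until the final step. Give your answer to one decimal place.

213.2

Linear equating: y = (SD_Y/SD_X)(x − M_X) + M_Y
y = (56.8/49.2)(225 − 238.3) + 228.6
y = 1.154472 × -13.3 + 228.6 = -15.3545 + 228.6 = 213.2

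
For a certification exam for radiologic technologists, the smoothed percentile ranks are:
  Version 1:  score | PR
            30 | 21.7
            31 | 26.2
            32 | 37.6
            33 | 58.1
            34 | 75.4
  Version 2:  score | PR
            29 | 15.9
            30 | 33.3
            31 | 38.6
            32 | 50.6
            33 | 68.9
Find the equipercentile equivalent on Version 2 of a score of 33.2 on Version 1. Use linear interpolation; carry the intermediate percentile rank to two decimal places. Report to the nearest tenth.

32.6

PR of 33.2 on Version 1: 58.1 + (33.2 − 33)/(34 − 33) × (75.4 − 58.1) = 61.56
On Version 2, PR 61.56 falls between score 32 (PR 50.6) and 33 (PR 68.9).
Interpolate: 32 + (61.56 − 50.6)/(68.9 − 50.6) × (33 − 32) = 32.6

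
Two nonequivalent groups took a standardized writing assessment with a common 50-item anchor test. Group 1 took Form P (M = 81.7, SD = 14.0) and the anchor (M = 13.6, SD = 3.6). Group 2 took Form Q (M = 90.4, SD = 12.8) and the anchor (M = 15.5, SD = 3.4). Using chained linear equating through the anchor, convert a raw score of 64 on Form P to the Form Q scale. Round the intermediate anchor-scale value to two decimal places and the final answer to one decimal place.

66.1

Form P → anchor (Group 1): v = (3.6/14.0)(64 − 81.7) + 13.6 = 9.05
anchor → Form Q (Group 2): y = (12.8/3.4)(9.05 − 15.5) + 90.4 = 66.1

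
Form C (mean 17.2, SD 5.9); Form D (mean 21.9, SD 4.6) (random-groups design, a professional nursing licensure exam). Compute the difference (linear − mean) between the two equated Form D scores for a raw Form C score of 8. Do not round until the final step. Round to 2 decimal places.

Mean-equated: 8 + (21.9 − 17.2) = 12.70
Linear-equated: (4.6/5.9)(8 − 17.2) + 21.9 = 14.727
Difference = 14.727 − 12.70 = 2.03

2.03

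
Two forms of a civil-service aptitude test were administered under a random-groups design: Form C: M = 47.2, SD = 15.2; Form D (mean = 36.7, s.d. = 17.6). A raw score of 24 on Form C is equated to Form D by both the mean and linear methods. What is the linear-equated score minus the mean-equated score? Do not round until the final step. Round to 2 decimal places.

Mean-equated: 24 + (36.7 − 47.2) = 13.50
Linear-equated: (17.6/15.2)(24 − 47.2) + 36.7 = 9.837
Difference = 9.837 − 13.50 = -3.66

-3.66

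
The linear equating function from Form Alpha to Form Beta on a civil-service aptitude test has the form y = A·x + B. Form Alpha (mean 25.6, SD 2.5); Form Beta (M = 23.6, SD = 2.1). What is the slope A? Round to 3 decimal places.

0.840

A = SD_Y / SD_X = 2.1 / 2.5 = 0.840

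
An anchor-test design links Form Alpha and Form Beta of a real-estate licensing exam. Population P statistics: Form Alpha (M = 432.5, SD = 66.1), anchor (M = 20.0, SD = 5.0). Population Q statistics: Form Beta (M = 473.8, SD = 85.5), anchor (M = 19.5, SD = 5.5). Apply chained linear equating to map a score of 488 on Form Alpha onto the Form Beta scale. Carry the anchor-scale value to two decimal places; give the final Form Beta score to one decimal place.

Form Alpha → anchor (Population P): v = (5.0/66.1)(488 − 432.5) + 20.0 = 24.20
anchor → Form Beta (Population Q): y = (85.5/5.5)(24.20 − 19.5) + 473.8 = 546.9

546.9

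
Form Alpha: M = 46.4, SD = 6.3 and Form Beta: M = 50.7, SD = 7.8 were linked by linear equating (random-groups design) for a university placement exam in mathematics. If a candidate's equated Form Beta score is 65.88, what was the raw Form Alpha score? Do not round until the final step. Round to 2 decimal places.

Invert y = (SD_Y/SD_X)(x − M_X) + M_Y:
x = (SD_X/SD_Y)(y − M_Y) + M_X = (6.3/7.8)(65.88 − 50.7) + 46.4
x = 0.807692 × 15.180 + 46.4 = 58.66

58.66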